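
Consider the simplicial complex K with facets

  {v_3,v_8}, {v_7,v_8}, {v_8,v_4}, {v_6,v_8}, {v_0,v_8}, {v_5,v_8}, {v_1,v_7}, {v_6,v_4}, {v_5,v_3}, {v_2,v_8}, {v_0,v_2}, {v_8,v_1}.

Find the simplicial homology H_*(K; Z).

H_0 ≅ Z,  H_1 ≅ Z^4.

Take the total order v_0 < v_1 < v_2 < v_3 < v_4 < v_5 < v_6 < v_7 < v_8 on the vertex set. Then K (dimension 1) consists of the simplices:

  0-simplices (9): [v_0], [v_1], [v_2], [v_3], [v_4], [v_5], [v_6], [v_7], [v_8]
  1-simplices (12): [v_0,v_2], [v_0,v_8], [v_1,v_7], [v_1,v_8], [v_2,v_8], [v_3,v_5], [v_3,v_8], [v_4,v_6], [v_4,v_8], [v_5,v_8], [v_6,v_8], [v_7,v_8]

Hence C_0 ≅ Z^9, C_1 ≅ Z^12.

∂_1: C_1 → C_0 is given by ∂[p,q] = [q] − [p].
The 9×12 boundary matrix has rank 8 and Smith normal form diag(1,1,1,1,1,1,1,1).

Computing H_k = (kernel of ∂_k) / (image of ∂_{k+1}):

  H_0: rank C_0 − rank ∂_1 = 9 − 8 = 1, and the invariant factors of ∂_1 are all 1, so H_0 ≅ Z.
  H_1: rank ker ∂_1 − rank ∂_2 = (12 − 8) − 0 = 4, and there is no ∂_2, so H_1 ≅ Z^4.

As a check, the Euler characteristic is 9 − 12 = -3, which agrees with 1 − 4 = -3.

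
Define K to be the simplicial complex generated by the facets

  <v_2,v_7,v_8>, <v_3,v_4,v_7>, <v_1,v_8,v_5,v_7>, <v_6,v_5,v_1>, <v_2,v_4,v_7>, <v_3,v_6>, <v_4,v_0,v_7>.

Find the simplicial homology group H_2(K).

H_2 ≅ 0.

K has 9 vertices, 17 edges, 9 triangles, 1 3-simplex.
rank ∂_2 = 8, rank ∂_3 = 1 ⇒ b_2 = 9 − 8 − 1 = 0; all invariant factors of ∂_3 are 1 so no torsion. So H_2 = 0.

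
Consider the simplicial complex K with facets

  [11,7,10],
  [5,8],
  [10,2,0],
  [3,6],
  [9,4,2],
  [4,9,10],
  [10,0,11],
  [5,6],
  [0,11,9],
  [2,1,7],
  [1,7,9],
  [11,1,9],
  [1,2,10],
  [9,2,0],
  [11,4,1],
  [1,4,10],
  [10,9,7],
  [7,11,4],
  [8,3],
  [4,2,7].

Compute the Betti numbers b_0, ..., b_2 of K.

We work with the vertex ordering 0 < 1 < 2 < 3 < 4 < 5 < 6 < 7 < 8 < 9 < 10 < 11. The simplices of K, each written with vertices in increasing order, are:

  0-simplices (12): [0], [1], [2], [3], [4], [5], [6], [7], [8], [9], [10], [11]
  1-simplices (28): (28 of them)
  2-simplices (16): [0,2,9], [0,2,10], [0,9,11], [0,10,11], [1,2,7], [1,2,10], [1,4,10], [1,4,11], [1,7,9], [1,9,11], [2,4,7], [2,4,9], [4,7,11], [4,9,10], [7,9,10], [7,10,11]

giving chain groups C_0 ≅ Z^12, C_1 ≅ Z^28, C_2 ≅ Z^16.

Boundary ∂_1: C_1 → C_0 is given by ∂[p,q] = [q] − [p]. For instance
  ∂[1,11] = [11] − [1].
As a 12×28 matrix over Z this has rank 10, with invariant factors (1,1,1,1,1,1,1,1,1,1).

The boundary map ∂_2: C_2 → C_1 sends each 2-simplex [p,q,r] to [q,r] − [p,r] + [p,q]. For instance
  ∂[0,10,11] = [10,11] − [0,11] + [0,10],
  ∂[1,4,10] = [4,10] − [1,10] + [1,4].
The resulting 28×16 matrix has rank 15, and its Smith normal form has invariant factors (1,1,1,1,1,1,1,1,1,1,1,1,1,1,1).

Now H_k = ker ∂_k / im ∂_{k+1}, so:

  H_0: rank C_0 − rank ∂_1 = 12 − 10 = 2, and the invariant factors of ∂_1 are all 1, so H_0 = Z^2.
  H_1: rank ker ∂_1 − rank ∂_2 = (28 − 10) − 15 = 3, and the invariant factors of ∂_2 are all 1, so H_1 = Z^3.
  H_2: rank ker ∂_2 − rank ∂_3 = (16 − 15) − 0 = 1, and there is no ∂_3, so H_2 = Z.

Hence the Betti numbers are b_0 = 2, b_1 = 3, b_2 = 1.

b_0 = 2, b_1 = 3, b_2 = 1.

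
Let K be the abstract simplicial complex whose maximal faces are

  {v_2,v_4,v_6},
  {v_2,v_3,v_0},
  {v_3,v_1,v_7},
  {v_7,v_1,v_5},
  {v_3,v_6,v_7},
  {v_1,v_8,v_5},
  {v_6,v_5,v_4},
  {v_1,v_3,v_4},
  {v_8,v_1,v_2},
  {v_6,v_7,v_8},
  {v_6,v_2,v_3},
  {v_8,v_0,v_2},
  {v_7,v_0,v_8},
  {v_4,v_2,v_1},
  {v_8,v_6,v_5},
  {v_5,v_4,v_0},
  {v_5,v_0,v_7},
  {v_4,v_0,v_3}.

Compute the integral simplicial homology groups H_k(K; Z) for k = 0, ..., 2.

H_0 = Z,  H_1 = Z ⊕ Z_2,  H_2 = 0.

Order the vertices as v_0 < v_1 < v_2 < v_3 < v_4 < v_5 < v_6 < v_7 < v_8. Listing each simplex with vertices in this order, K has dimension 2 with simplices:

  0-simplices (9): [v_0], [v_1], [v_2], [v_3], [v_4], [v_5], [v_6], [v_7], [v_8]
  1-simplices (27): (27 of them)
  2-simplices (18): (18 of them)

Hence C_0 ≅ Z^9, C_1 ≅ Z^27, C_2 ≅ Z^18.

The boundary map ∂_1: C_1 → C_0 sends each edge [p,q] (with p < q) to q − p. For instance
  ∂[v_1,v_4] = [v_4] − [v_1].
As a 9×27 matrix over Z this has rank 8, with invariant factors (1,1,1,1,1,1,1,1).

The boundary map ∂_2: C_2 → C_1 maps a triangle to the signed sum of its edges. For instance
  ∂[v_6,v_7,v_8] = [v_7,v_8] − [v_6,v_8] + [v_6,v_7],
  ∂[v_2,v_4,v_6] = [v_4,v_6] − [v_2,v_6] + [v_2,v_4].
The 27×18 boundary matrix has rank 18 and Smith normal form diag(1,1,1,1,1,1,1,1,1,1,1,1,1,1,1,1,1,2).

From H_k ≅ ker(∂_k) / im(∂_{k+1}) we obtain:

  H_0: rank C_0 − rank ∂_1 = 9 − 8 = 1, and the invariant factors of ∂_1 are all 1, so H_0 ≅ Z.
  H_1: rank ker ∂_1 − rank ∂_2 = (27 − 8) − 18 = 1, and ∂_2 has invariant factor 2 > 1, so H_1 ≅ Z ⊕ Z_2.
  H_2: rank ker ∂_2 − rank ∂_3 = (18 − 18) − 0 = 0, and there is no ∂_3, so H_2 ≅ 0.

As a check, the Euler characteristic is 9 − 27 + 18 = 0, which agrees with 1 − 1 + 0 = 0.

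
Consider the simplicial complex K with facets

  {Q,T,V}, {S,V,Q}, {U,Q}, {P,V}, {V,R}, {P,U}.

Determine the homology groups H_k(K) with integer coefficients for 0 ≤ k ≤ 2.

H_0 = Z,  H_1 = Z,  H_2 = 0.

K has 7 vertices, 9 edges, 2 triangles.
rank ∂_0 = 0, rank ∂_1 = 6 ⇒ b_0 = 7 − 0 − 6 = 1; all invariant factors of ∂_1 are 1 so no torsion. So H_0 ≅ Z.
rank ∂_1 = 6, rank ∂_2 = 2 ⇒ b_1 = 9 − 6 − 2 = 1; all invariant factors of ∂_2 are 1 so no torsion. So H_1 ≅ Z.
rank ∂_2 = 2, rank ∂_3 = 0 ⇒ b_2 = 2 − 2 − 0 = 0. So H_2 ≅ 0.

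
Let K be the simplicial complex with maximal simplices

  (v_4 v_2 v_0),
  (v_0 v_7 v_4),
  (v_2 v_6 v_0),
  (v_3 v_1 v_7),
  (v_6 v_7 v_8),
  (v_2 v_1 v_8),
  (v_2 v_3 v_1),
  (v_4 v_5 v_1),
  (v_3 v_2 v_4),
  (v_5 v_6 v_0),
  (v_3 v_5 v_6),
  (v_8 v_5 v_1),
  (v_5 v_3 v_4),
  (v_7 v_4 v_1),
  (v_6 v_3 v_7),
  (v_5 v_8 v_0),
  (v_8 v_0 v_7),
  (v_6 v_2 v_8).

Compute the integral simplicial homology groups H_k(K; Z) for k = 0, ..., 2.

Order the vertices as v_0 < v_1 < v_2 < v_3 < v_4 < v_5 < v_6 < v_7 < v_8. Listing each simplex with vertices in this order, K has dimension 2 with simplices:

  0-simplices (9): [v_0], [v_1], [v_2], [v_3], [v_4], [v_5], [v_6], [v_7], [v_8]
  1-simplices (27): (27 of them)
  2-simplices (18): (18 of them)

giving chain groups C_0 ≅ Z^9, C_1 ≅ Z^27, C_2 ≅ Z^18.

The boundary map ∂_1: C_1 → C_0 maps an edge to its endpoints' difference, ∂[p,q] = q − p. For instance
  ∂[v_4,v_5] = [v_5] − [v_4].
The resulting 9×27 matrix has rank 8, and its Smith normal form has invariant factors (1,1,1,1,1,1,1,1).

Boundary ∂_2: C_2 → C_1 maps a triangle to the signed sum of its edges. For instance
  ∂[v_1,v_5,v_8] = [v_5,v_8] − [v_1,v_8] + [v_1,v_5],
  ∂[v_0,v_7,v_8] = [v_7,v_8] − [v_0,v_8] + [v_0,v_7].
This gives a 27×18 integer matrix of rank 18; reducing to Smith normal form yields diagonal entries (1,1,1,1,1,1,1,1,1,1,1,1,1,1,1,1,1,2).

From H_k ≅ ker(∂_k) / im(∂_{k+1}) we obtain:

  H_0: rank C_0 − rank ∂_1 = 9 − 8 = 1, and the invariant factors of ∂_1 are all 1, so H_0 = Z.
  H_1: rank ker ∂_1 − rank ∂_2 = (27 − 8) − 18 = 1, and ∂_2 has invariant factor 2 > 1, so H_1 = Z ⊕ Z/2Z.
  H_2: rank ker ∂_2 − rank ∂_3 = (18 − 18) − 0 = 0, and there is no ∂_3, so H_2 = 0.

As a check, the Euler characteristic is 9 − 27 + 18 = 0, which agrees with 1 − 1 + 0 = 0.

H_0 = Z,  H_1 = Z ⊕ Z/2Z,  H_2 = 0.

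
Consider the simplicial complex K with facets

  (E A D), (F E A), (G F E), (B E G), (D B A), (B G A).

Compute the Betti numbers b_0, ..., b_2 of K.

K has 6 vertices, 12 edges, 6 triangles.
rank ∂_0 = 0, rank ∂_1 = 5 ⇒ b_0 = 6 − 0 − 5 = 1; all invariant factors of ∂_1 are 1 so no torsion. So H_0 ≅ Z.
rank ∂_1 = 5, rank ∂_2 = 6 ⇒ b_1 = 12 − 5 − 6 = 1; all invariant factors of ∂_2 are 1 so no torsion. So H_1 ≅ Z.
rank ∂_2 = 6, rank ∂_3 = 0 ⇒ b_2 = 6 − 6 − 0 = 0. So H_2 ≅ 0.

b_0 = 1, b_1 = 1, b_2 = 0.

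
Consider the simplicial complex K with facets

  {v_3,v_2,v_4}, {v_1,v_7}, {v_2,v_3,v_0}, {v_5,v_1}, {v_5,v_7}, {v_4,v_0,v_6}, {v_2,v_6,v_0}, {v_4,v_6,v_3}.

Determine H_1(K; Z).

H_1 = Z^2.

Fix the vertex order v_0 < v_1 < v_2 < v_3 < v_4 < v_5 < v_6 < v_7 and write every simplex with vertices in increasing order. Then dim K = 2 and the simplices of K are:

  0-simplices (8): [v_0], [v_1], [v_2], [v_3], [v_4], [v_5], [v_6], [v_7]
  1-simplices (13): [v_0,v_2], [v_0,v_3], [v_0,v_4], [v_0,v_6], [v_1,v_5], [v_1,v_7], [v_2,v_3], [v_2,v_4], [v_2,v_6], [v_3,v_4], [v_3,v_6], [v_4,v_6], [v_5,v_7]
  2-simplices (5): [v_0,v_2,v_3], [v_0,v_2,v_6], [v_0,v_4,v_6], [v_2,v_3,v_4], [v_3,v_4,v_6]

Hence C_0 ≅ Z^8, C_1 ≅ Z^13, C_2 ≅ Z^5.

∂_1: C_1 → C_0 sends each edge [p,q] (with p < q) to q − p. For instance
  ∂[v_0,v_3] = [v_3] − [v_0].
The 8×13 boundary matrix has rank 6 and Smith normal form diag(1,1,1,1,1,1).

The boundary map ∂_2: C_2 → C_1 sends each 2-simplex [p,q,r] to [q,r] − [p,r] + [p,q]. For instance
  ∂[v_0,v_4,v_6] = [v_4,v_6] − [v_0,v_6] + [v_0,v_4],
  ∂[v_3,v_4,v_6] = [v_4,v_6] − [v_3,v_6] + [v_3,v_4].
As a 13×5 matrix over Z this has rank 5, with invariant factors (1,1,1,1,1).

Computing H_k = (kernel of ∂_k) / (image of ∂_{k+1}):

  H_1: rank ker ∂_1 − rank ∂_2 = (13 − 6) − 5 = 2, and the invariant factors of ∂_2 are all 1, so H_1 ≅ Z^2.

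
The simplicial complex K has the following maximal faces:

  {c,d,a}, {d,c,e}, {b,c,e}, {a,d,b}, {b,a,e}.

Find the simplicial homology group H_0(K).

H_0 = Z.

Order the vertices as a < b < c < d < e. Listing each simplex with vertices in this order, K has dimension 2 with simplices:

  0-simplices (5): a, b, c, d, e
  1-simplices (10): ab, ac, ad, ae, bc, bd, be, cd, ce, de
  2-simplices (5): abd, abe, acd, bce, cde

so the chain groups are C_0 ≅ Z^5, C_1 ≅ Z^10, C_2 ≅ Z^5.

Boundary ∂_1: C_1 → C_0 sends each edge [p,q] (with p < q) to q − p. For instance
  ∂ac = c − a.
This gives a 5×10 integer matrix of rank 4; reducing to Smith normal form yields diagonal entries (1,1,1,1).

The boundary map ∂_2: C_2 → C_1 maps a triangle to the signed sum of its edges. For instance
  ∂bce = ce − be + bc,
  ∂abd = bd − ad + ab.
This gives a 10×5 integer matrix of rank 5; reducing to Smith normal form yields diagonal entries (1,1,1,1,1).

Reading off H_k = ker ∂_k / im ∂_{k+1}:

  H_0: rank C_0 − rank ∂_1 = 5 − 4 = 1, and the invariant factors of ∂_1 are all 1, so H_0 ≅ Z.

(K is a triangulation of the Möbius band.)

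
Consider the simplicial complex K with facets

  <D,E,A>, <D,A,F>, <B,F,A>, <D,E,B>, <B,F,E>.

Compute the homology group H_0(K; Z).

H_0 = Z.

We work with the vertex ordering A < B < D < E < F. The simplices of K, each written with vertices in increasing order, are:

  0-simplices (5): A, B, D, E, F
  1-simplices (10): AB, AD, AE, AF, BD, BE, BF, DE, DF, EF
  2-simplices (5): ABF, ADE, ADF, BDE, BEF

giving chain groups C_0 ≅ Z^5, C_1 ≅ Z^10, C_2 ≅ Z^5.

Boundary ∂_1: C_1 → C_0 sends each edge [p,q] (with p < q) to q − p. For instance
  ∂DE = E − D.
This gives a 5×10 integer matrix of rank 4; reducing to Smith normal form yields diagonal entries (1,1,1,1).

The boundary map ∂_2: C_2 → C_1 maps a triangle to the signed sum of its edges. For instance
  ∂ADE = DE − AE + AD,
  ∂BDE = DE − BE + BD.
The 10×5 boundary matrix has rank 5 and Smith normal form diag(1,1,1,1,1).

Now H_k = ker ∂_k / im ∂_{k+1}, so:

  H_0: rank C_0 − rank ∂_1 = 5 − 4 = 1, and the invariant factors of ∂_1 are all 1, so H_0 ≅ Z.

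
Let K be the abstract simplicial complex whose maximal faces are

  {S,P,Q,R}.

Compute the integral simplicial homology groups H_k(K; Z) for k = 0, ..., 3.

H_0 ≅ Z,  H_1 = 0,  H_2 = 0,  H_3 = 0.

Order the vertices as P < Q < R < S. Listing each simplex with vertices in this order, K has dimension 3 with simplices:

  0-simplices (4): P, Q, R, S
  1-simplices (6): PQ, PR, PS, QR, QS, RS
  2-simplices (4): PQR, PQS, PRS, QRS
  3-simplices (1): PQRS

Hence C_0 ≅ Z^4, C_1 ≅ Z^6, C_2 ≅ Z^4, C_3 ≅ Z^1.

Boundary ∂_1: C_1 → C_0 is given by ∂[p,q] = [q] − [p].
The 4×6 boundary matrix has rank 3 and Smith normal form diag(1,1,1).

∂_2: C_2 → C_1 acts by ∂[p,q,r] = [q,r] − [p,r] + [p,q]. For instance
  ∂PQR = QR − PR + PQ,
  ∂QRS = RS − QS + QR.
The 6×4 boundary matrix has rank 3 and Smith normal form diag(1,1,1).

∂_3: C_3 → C_2 sends each 3-simplex σ to the alternating sum Σ_i (−1)^i (σ with its i-th vertex removed). For instance
  ∂PQRS = QRS − PRS + PQS − PQR.
As a 4×1 matrix over Z this has rank 1, with invariant factors (1).

From H_k ≅ ker(∂_k) / im(∂_{k+1}) we obtain:

  H_0: rank C_0 − rank ∂_1 = 4 − 3 = 1, and the invariant factors of ∂_1 are all 1, so H_0 = Z.
  H_1: rank ker ∂_1 − rank ∂_2 = (6 − 3) − 3 = 0, and the invariant factors of ∂_2 are all 1, so H_1 = 0.
  H_2: rank ker ∂_2 − rank ∂_3 = (4 − 3) − 1 = 0, and the invariant factors of ∂_3 are all 1, so H_2 = 0.
  H_3: rank ker ∂_3 − rank ∂_4 = (1 − 1) − 0 = 0, and there is no ∂_4, so H_3 = 0.

As a check, the Euler characteristic is 4 − 6 + 4 − 1 = 1, which agrees with 1 − 0 + 0 − 0 = 1.
(K is a triangulation of the 3-simplex.)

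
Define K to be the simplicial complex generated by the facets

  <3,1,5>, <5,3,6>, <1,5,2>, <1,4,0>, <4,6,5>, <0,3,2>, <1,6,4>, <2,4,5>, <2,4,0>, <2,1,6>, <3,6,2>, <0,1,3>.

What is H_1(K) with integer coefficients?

H_1 ≅ Z/2.

We work with the vertex ordering 0 < 1 < 2 < 3 < 4 < 5 < 6. The simplices of K, each written with vertices in increasing order, are:

  0-simplices (7): [0], [1], [2], [3], [4], [5], [6]
  1-simplices (18): [0,1], [0,2], [0,3], [0,4], [1,2], [1,3], [1,4], [1,5], [1,6], [2,3], [2,4], [2,5], [2,6], [3,5], [3,6], [4,5], [4,6], [5,6]
  2-simplices (12): [0,1,3], [0,1,4], [0,2,3], [0,2,4], [1,2,5], [1,2,6], [1,3,5], [1,4,6], [2,3,6], [2,4,5], [3,5,6], [4,5,6]

so the chain groups are C_0 ≅ Z^7, C_1 ≅ Z^18, C_2 ≅ Z^12.

∂_1: C_1 → C_0 maps an edge to its endpoints' difference, ∂[p,q] = q − p.
The 7×18 boundary matrix has rank 6 and Smith normal form diag(1,1,1,1,1,1).

∂_2: C_2 → C_1 maps a triangle to the signed sum of its edges. For instance
  ∂[4,5,6] = [5,6] − [4,6] + [4,5],
  ∂[1,2,6] = [2,6] − [1,6] + [1,2].
This gives a 18×12 integer matrix of rank 12; reducing to Smith normal form yields diagonal entries (1,1,1,1,1,1,1,1,1,1,1,2).

Reading off H_k = ker ∂_k / im ∂_{k+1}:

  H_1: rank ker ∂_1 − rank ∂_2 = (18 − 6) − 12 = 0, and ∂_2 has invariant factor 2 > 1, so H_1 = Z/2.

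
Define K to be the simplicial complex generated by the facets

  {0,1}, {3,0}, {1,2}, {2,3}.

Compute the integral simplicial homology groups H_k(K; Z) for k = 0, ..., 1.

Take the total order 0 < 1 < 2 < 3 on the vertex set. Then K (dimension 1) consists of the simplices:

  0-simplices (4): [0], [1], [2], [3]
  1-simplices (4): [0,1], [0,3], [1,2], [2,3]

giving chain groups C_0 ≅ Z^4, C_1 ≅ Z^4.

∂_1: C_1 → C_0 sends each edge [p,q] (with p < q) to q − p. For instance
  ∂[1,2] = [2] − [1].
As a 4×4 matrix over Z this has rank 3, with invariant factors (1,1,1).

From H_k ≅ ker(∂_k) / im(∂_{k+1}) we obtain:

  H_0: rank C_0 − rank ∂_1 = 4 − 3 = 1, and the invariant factors of ∂_1 are all 1, so H_0 = Z.
  H_1: rank ker ∂_1 − rank ∂_2 = (4 − 3) − 0 = 1, and there is no ∂_2, so H_1 = Z.

(K is a triangulation of the circle S^1.)

H_0 ≅ Z,  H_1 ≅ Z.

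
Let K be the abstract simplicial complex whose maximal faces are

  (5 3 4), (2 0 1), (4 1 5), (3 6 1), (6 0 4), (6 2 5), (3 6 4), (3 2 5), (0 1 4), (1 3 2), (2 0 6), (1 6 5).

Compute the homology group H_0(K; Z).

Fix the vertex order 0 < 1 < 2 < 3 < 4 < 5 < 6 and write every simplex with vertices in increasing order. Then dim K = 2 and the simplices of K are:

  0-simplices (7): [0], [1], [2], [3], [4], [5], [6]
  1-simplices (18): [0,1], [0,2], [0,4], [0,6], [1,2], [1,3], [1,4], [1,5], [1,6], [2,3], [2,5], [2,6], [3,4], [3,5], [3,6], [4,5], [4,6], [5,6]
  2-simplices (12): [0,1,2], [0,1,4], [0,2,6], [0,4,6], [1,2,3], [1,3,6], [1,4,5], [1,5,6], [2,3,5], [2,5,6], [3,4,5], [3,4,6]

so the chain groups are C_0 ≅ Z^7, C_1 ≅ Z^18, C_2 ≅ Z^12.

The boundary map ∂_1: C_1 → C_0 maps an edge to its endpoints' difference, ∂[p,q] = q − p.
As a 7×18 matrix over Z this has rank 6, with invariant factors (1,1,1,1,1,1).

∂_2: C_2 → C_1 sends each 2-simplex [p,q,r] to [q,r] − [p,r] + [p,q]. For instance
  ∂[0,2,6] = [2,6] − [0,6] + [0,2],
  ∂[0,4,6] = [4,6] − [0,6] + [0,4].
As a 18×12 matrix over Z this has rank 12, with invariant factors (1,1,1,1,1,1,1,1,1,1,1,2).

Computing H_k = (kernel of ∂_k) / (image of ∂_{k+1}):

  H_0: rank C_0 − rank ∂_1 = 7 − 6 = 1, and the invariant factors of ∂_1 are all 1, so H_0 ≅ Z.

H_0 ≅ Z.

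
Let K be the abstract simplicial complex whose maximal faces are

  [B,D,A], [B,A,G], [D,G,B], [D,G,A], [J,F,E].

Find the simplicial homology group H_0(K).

Take the total order A < B < D < E < F < G < J on the vertex set. Then K (dimension 2) consists of the simplices:

  0-simplices (7): A, B, D, E, F, G, J
  1-simplices (9): AB, AD, AG, BD, BG, DG, EF, EJ, FJ
  2-simplices (5): ABD, ABG, ADG, BDG, EFJ

giving chain groups C_0 ≅ Z^7, C_1 ≅ Z^9, C_2 ≅ Z^5.

The boundary map ∂_1: C_1 → C_0 sends each edge [p,q] (with p < q) to q − p.
This gives a 7×9 integer matrix of rank 5; reducing to Smith normal form yields diagonal entries (1,1,1,1,1).

∂_2: C_2 → C_1 maps a triangle to the signed sum of its edges. For instance
  ∂EFJ = FJ − EJ + EF,
  ∂BDG = DG − BG + BD.
This gives a 9×5 integer matrix of rank 4; reducing to Smith normal form yields diagonal entries (1,1,1,1).

Computing H_k = (kernel of ∂_k) / (image of ∂_{k+1}):

  H_0: rank C_0 − rank ∂_1 = 7 − 5 = 2, and the invariant factors of ∂_1 are all 1, so H_0 = Z^2.

H_0 = Z^2.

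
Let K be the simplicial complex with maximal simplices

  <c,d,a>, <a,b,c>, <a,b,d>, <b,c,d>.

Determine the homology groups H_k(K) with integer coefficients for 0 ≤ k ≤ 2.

H_0 = Z,  H_1 = 0,  H_2 = Z.

K has 4 vertices, 6 edges, 4 triangles.
rank ∂_0 = 0, rank ∂_1 = 3 ⇒ b_0 = 4 − 0 − 3 = 1; all invariant factors of ∂_1 are 1 so no torsion. So H_0 = Z.
rank ∂_1 = 3, rank ∂_2 = 3 ⇒ b_1 = 6 − 3 − 3 = 0; all invariant factors of ∂_2 are 1 so no torsion. So H_1 = 0.
rank ∂_2 = 3, rank ∂_3 = 0 ⇒ b_2 = 4 − 3 − 0 = 1. So H_2 = Z.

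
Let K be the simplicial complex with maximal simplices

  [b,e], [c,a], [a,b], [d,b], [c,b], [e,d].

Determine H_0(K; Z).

We work with the vertex ordering a < b < c < d < e. The simplices of K, each written with vertices in increasing order, are:

  0-simplices (5): a, b, c, d, e
  1-simplices (6): ab, ac, bc, bd, be, de

so the chain groups are C_0 ≅ Z^5, C_1 ≅ Z^6.

∂_1: C_1 → C_0 is given by ∂[p,q] = [q] − [p].
This gives a 5×6 integer matrix of rank 4; reducing to Smith normal form yields diagonal entries (1,1,1,1).

Computing H_k = (kernel of ∂_k) / (image of ∂_{k+1}):

  H_0: rank C_0 − rank ∂_1 = 5 − 4 = 1, and the invariant factors of ∂_1 are all 1, so H_0 ≅ Z.

(K is a triangulation of a wedge of 2 circles.)

H_0 = Z.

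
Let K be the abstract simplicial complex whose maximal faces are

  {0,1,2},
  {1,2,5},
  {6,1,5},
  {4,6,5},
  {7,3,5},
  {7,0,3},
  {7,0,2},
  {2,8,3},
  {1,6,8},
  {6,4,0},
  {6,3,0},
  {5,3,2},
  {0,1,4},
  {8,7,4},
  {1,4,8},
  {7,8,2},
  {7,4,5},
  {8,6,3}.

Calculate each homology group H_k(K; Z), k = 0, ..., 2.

H_0 ≅ Z,  H_1 ≅ Z ⊕ Z/2,  H_2 = 0.

Take the total order 0 < 1 < 2 < 3 < 4 < 5 < 6 < 7 < 8 on the vertex set. Then K (dimension 2) consists of the simplices:

  0-simplices (9): [0], [1], [2], [3], [4], [5], [6], [7], [8]
  1-simplices (27): (27 of them)
  2-simplices (18): [0,1,2], [0,1,4], [0,2,7], [0,3,6], [0,3,7], [0,4,6], [1,2,5], [1,4,8], [1,5,6], [1,6,8], [2,3,5], [2,3,8], [2,7,8], [3,5,7], [3,6,8], [4,5,6], [4,5,7], [4,7,8]

giving chain groups C_0 ≅ Z^9, C_1 ≅ Z^27, C_2 ≅ Z^18.

The boundary map ∂_1: C_1 → C_0 maps an edge to its endpoints' difference, ∂[p,q] = q − p. For instance
  ∂[4,7] = [7] − [4].
As a 9×27 matrix over Z this has rank 8, with invariant factors (1,1,1,1,1,1,1,1).

∂_2: C_2 → C_1 maps a triangle to the signed sum of its edges. For instance
  ∂[3,5,7] = [5,7] − [3,7] + [3,5],
  ∂[4,7,8] = [7,8] − [4,8] + [4,7].
The resulting 27×18 matrix has rank 18, and its Smith normal form has invariant factors (1,1,1,1,1,1,1,1,1,1,1,1,1,1,1,1,1,2).

From H_k ≅ ker(∂_k) / im(∂_{k+1}) we obtain:

  H_0: rank C_0 − rank ∂_1 = 9 − 8 = 1, and the invariant factors of ∂_1 are all 1, so H_0 ≅ Z.
  H_1: rank ker ∂_1 − rank ∂_2 = (27 − 8) − 18 = 1, and ∂_2 has invariant factor 2 > 1, so H_1 ≅ Z ⊕ Z/2.
  H_2: rank ker ∂_2 − rank ∂_3 = (18 − 18) − 0 = 0, and there is no ∂_3, so H_2 ≅ 0.

(K is a triangulation of the Klein bottle.)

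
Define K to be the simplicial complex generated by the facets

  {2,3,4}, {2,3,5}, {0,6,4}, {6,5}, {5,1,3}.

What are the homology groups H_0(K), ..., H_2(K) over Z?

H_0 = Z,  H_1 = Z,  H_2 = 0.

We work with the vertex ordering 0 < 1 < 2 < 3 < 4 < 5 < 6. The simplices of K, each written with vertices in increasing order, are:

  0-simplices (7): [0], [1], [2], [3], [4], [5], [6]
  1-simplices (11): [0,4], [0,6], [1,3], [1,5], [2,3], [2,4], [2,5], [3,4], [3,5], [4,6], [5,6]
  2-simplices (4): [0,4,6], [1,3,5], [2,3,4], [2,3,5]

Hence C_0 ≅ Z^7, C_1 ≅ Z^11, C_2 ≅ Z^4.

The boundary map ∂_1: C_1 → C_0 sends each edge [p,q] (with p < q) to q − p.
This gives a 7×11 integer matrix of rank 6; reducing to Smith normal form yields diagonal entries (1,1,1,1,1,1).

Boundary ∂_2: C_2 → C_1 acts by ∂[p,q,r] = [q,r] − [p,r] + [p,q]. For instance
  ∂[0,4,6] = [4,6] − [0,6] + [0,4],
  ∂[2,3,4] = [3,4] − [2,4] + [2,3].
This gives a 11×4 integer matrix of rank 4; reducing to Smith normal form yields diagonal entries (1,1,1,1).

Now H_k = ker ∂_k / im ∂_{k+1}, so:

  H_0: rank C_0 − rank ∂_1 = 7 − 6 = 1, and the invariant factors of ∂_1 are all 1, so H_0 = Z.
  H_1: rank ker ∂_1 − rank ∂_2 = (11 − 6) − 4 = 1, and the invariant factors of ∂_2 are all 1, so H_1 = Z.
  H_2: rank ker ∂_2 − rank ∂_3 = (4 − 4) − 0 = 0, and there is no ∂_3, so H_2 = 0.

As a check, the Euler characteristic is 7 − 11 + 4 = 0, which agrees with 1 − 1 + 0 = 0.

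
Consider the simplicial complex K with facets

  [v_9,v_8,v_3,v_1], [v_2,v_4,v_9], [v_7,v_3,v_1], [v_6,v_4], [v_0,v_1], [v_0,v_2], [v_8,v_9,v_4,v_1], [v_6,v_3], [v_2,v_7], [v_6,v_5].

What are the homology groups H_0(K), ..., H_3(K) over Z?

H_0 ≅ Z,  H_1 ≅ Z^3,  H_2 = 0,  H_3 = 0.

K has 10 vertices, 19 edges, 9 triangles, 2 3-simplices.
rank ∂_0 = 0, rank ∂_1 = 9 ⇒ b_0 = 10 − 0 − 9 = 1; all invariant factors of ∂_1 are 1 so no torsion. So H_0 = Z.
rank ∂_1 = 9, rank ∂_2 = 7 ⇒ b_1 = 19 − 9 − 7 = 3; all invariant factors of ∂_2 are 1 so no torsion. So H_1 = Z^3.
rank ∂_2 = 7, rank ∂_3 = 2 ⇒ b_2 = 9 − 7 − 2 = 0; all invariant factors of ∂_3 are 1 so no torsion. So H_2 = 0.
rank ∂_3 = 2, rank ∂_4 = 0 ⇒ b_3 = 2 − 2 − 0 = 0. So H_3 = 0.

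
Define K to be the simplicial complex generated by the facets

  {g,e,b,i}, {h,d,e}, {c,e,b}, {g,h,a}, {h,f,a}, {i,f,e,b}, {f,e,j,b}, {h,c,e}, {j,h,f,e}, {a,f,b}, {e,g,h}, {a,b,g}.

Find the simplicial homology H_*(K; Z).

Order the vertices as a < b < c < d < e < f < g < h < i < j. Listing each simplex with vertices in this order, K has dimension 3 with simplices:

  0-simplices (10): a, b, c, d, e, f, g, h, i, j
  1-simplices (25): ab, af, ag, ah, bc, be, bf, bg, bi, bj, ce, ch, de, dh, ef, eg, eh, ei, ej, fh, fi, fj, gh, gi, hj
  2-simplices (21): abf, abg, afh, agh, bce, bef, beg, bei, bej, bfi, bfj, bgi, ceh, deh, efh, efi, efj, egh, egi, ehj, fhj
  3-simplices (4): befi, befj, begi, efhj

giving chain groups C_0 ≅ Z^10, C_1 ≅ Z^25, C_2 ≅ Z^21, C_3 ≅ Z^4.

Boundary ∂_1: C_1 → C_0 is given by ∂[p,q] = [q] − [p].
This gives a 10×25 integer matrix of rank 9; reducing to Smith normal form yields diagonal entries (1,1,1,1,1,1,1,1,1).

Boundary ∂_2: C_2 → C_1 acts by ∂[p,q,r] = [q,r] − [p,r] + [p,q]. For instance
  ∂bej = ej − bj + be,
  ∂abg = bg − ag + ab.
This gives a 25×21 integer matrix of rank 16; reducing to Smith normal form yields diagonal entries (1,1,1,1,1,1,1,1,1,1,1,1,1,1,1,1).

Boundary ∂_3: C_3 → C_2 sends each 3-simplex σ to the alternating sum Σ_i (−1)^i (σ with its i-th vertex removed). For instance
  ∂befi = efi − bfi + bei − bef,
  ∂befj = efj − bfj + bej − bef.
As a 21×4 matrix over Z this has rank 4, with invariant factors (1,1,1,1).

Reading off H_k = ker ∂_k / im ∂_{k+1}:

  H_0: rank C_0 − rank ∂_1 = 10 − 9 = 1, and the invariant factors of ∂_1 are all 1, so H_0 ≅ Z.
  H_1: rank ker ∂_1 − rank ∂_2 = (25 − 9) − 16 = 0, and the invariant factors of ∂_2 are all 1, so H_1 ≅ 0.
  H_2: rank ker ∂_2 − rank ∂_3 = (21 − 16) − 4 = 1, and the invariant factors of ∂_3 are all 1, so H_2 ≅ Z.
  H_3: rank ker ∂_3 − rank ∂_4 = (4 − 4) − 0 = 0, and there is no ∂_4, so H_3 ≅ 0.

H_0 ≅ Z,  H_1 = 0,  H_2 ≅ Z,  H_3 = 0.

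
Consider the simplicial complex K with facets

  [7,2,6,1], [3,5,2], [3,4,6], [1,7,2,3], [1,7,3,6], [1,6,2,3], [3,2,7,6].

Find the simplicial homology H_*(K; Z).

H_0 ≅ Z,  H_1 = 0,  H_2 = 0,  H_3 ≅ Z.

We work with the vertex ordering 1 < 2 < 3 < 4 < 5 < 6 < 7. The simplices of K, each written with vertices in increasing order, are:

  0-simplices (7): [1], [2], [3], [4], [5], [6], [7]
  1-simplices (14): [1,2], [1,3], [1,6], [1,7], [2,3], [2,5], [2,6], [2,7], [3,4], [3,5], [3,6], [3,7], [4,6], [6,7]
  2-simplices (12): [1,2,3], [1,2,6], [1,2,7], [1,3,6], [1,3,7], [1,6,7], [2,3,5], [2,3,6], [2,3,7], [2,6,7], [3,4,6], [3,6,7]
  3-simplices (5): [1,2,3,6], [1,2,3,7], [1,2,6,7], [1,3,6,7], [2,3,6,7]

giving chain groups C_0 ≅ Z^7, C_1 ≅ Z^14, C_2 ≅ Z^12, C_3 ≅ Z^5.

∂_1: C_1 → C_0 sends each edge [p,q] (with p < q) to q − p. For instance
  ∂[3,4] = [4] − [3].
The resulting 7×14 matrix has rank 6, and its Smith normal form has invariant factors (1,1,1,1,1,1).

The boundary map ∂_2: C_2 → C_1 sends each 2-simplex [p,q,r] to [q,r] − [p,r] + [p,q]. For instance
  ∂[1,2,3] = [2,3] − [1,3] + [1,2],
  ∂[2,3,6] = [3,6] − [2,6] + [2,3].
The resulting 14×12 matrix has rank 8, and its Smith normal form has invariant factors (1,1,1,1,1,1,1,1).

The boundary map ∂_3: C_3 → C_2 sends each 3-simplex σ to the alternating sum Σ_i (−1)^i (σ with its i-th vertex removed). For instance
  ∂[1,2,3,6] = [2,3,6] − [1,3,6] + [1,2,6] − [1,2,3],
  ∂[1,2,3,7] = [2,3,7] − [1,3,7] + [1,2,7] − [1,2,3].
The resulting 12×5 matrix has rank 4, and its Smith normal form has invariant factors (1,1,1,1).

Now H_k = ker ∂_k / im ∂_{k+1}, so:

  H_0: rank C_0 − rank ∂_1 = 7 − 6 = 1, and the invariant factors of ∂_1 are all 1, so H_0 = Z.
  H_1: rank ker ∂_1 − rank ∂_2 = (14 − 6) − 8 = 0, and the invariant factors of ∂_2 are all 1, so H_1 = 0.
  H_2: rank ker ∂_2 − rank ∂_3 = (12 − 8) − 4 = 0, and the invariant factors of ∂_3 are all 1, so H_2 = 0.
  H_3: rank ker ∂_3 − rank ∂_4 = (5 − 4) − 0 = 1, and there is no ∂_4, so H_3 = Z.

As a check, the Euler characteristic is 7 − 14 + 12 − 5 = 0, which agrees with 1 − 0 + 0 − 1 = 0.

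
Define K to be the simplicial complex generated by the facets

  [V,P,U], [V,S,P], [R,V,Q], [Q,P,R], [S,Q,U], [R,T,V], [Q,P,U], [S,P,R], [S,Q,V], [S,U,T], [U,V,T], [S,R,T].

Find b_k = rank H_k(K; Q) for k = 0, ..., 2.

Fix the vertex order P < Q < R < S < T < U < V and write every simplex with vertices in increasing order. Then dim K = 2 and the simplices of K are:

  0-simplices (7): P, Q, R, S, T, U, V
  1-simplices (18): PQ, PR, PS, PU, PV, QR, QS, QU, QV, RS, RT, RV, ST, SU, SV, TU, TV, UV
  2-simplices (12): PQR, PQU, PRS, PSV, PUV, QRV, QSU, QSV, RST, RTV, STU, TUV

Hence C_0 ≅ Z^7, C_1 ≅ Z^18, C_2 ≅ Z^12.

∂_1: C_1 → C_0 maps an edge to its endpoints' difference, ∂[p,q] = q − p.
As a 7×18 matrix over Z this has rank 6, with invariant factors (1,1,1,1,1,1).

∂_2: C_2 → C_1 acts by ∂[p,q,r] = [q,r] − [p,r] + [p,q]. For instance
  ∂QSV = SV − QV + QS,
  ∂RTV = TV − RV + RT.
The 18×12 boundary matrix has rank 12 and Smith normal form diag(1,1,1,1,1,1,1,1,1,1,1,2).

From H_k ≅ ker(∂_k) / im(∂_{k+1}) we obtain:

  H_0: rank C_0 − rank ∂_1 = 7 − 6 = 1, and the invariant factors of ∂_1 are all 1, so H_0 ≅ Z.
  H_1: rank ker ∂_1 − rank ∂_2 = (18 − 6) − 12 = 0, and ∂_2 has invariant factor 2 > 1, so H_1 ≅ Z/2.
  H_2: rank ker ∂_2 − rank ∂_3 = (12 − 12) − 0 = 0, and there is no ∂_3, so H_2 ≅ 0.

As a check, the Euler characteristic is 7 − 18 + 12 = 1, which agrees with 1 − 0 + 0 = 1.

Hence the Betti numbers are b_0 = 1, b_1 = 0, b_2 = 0.

b_0 = 1, b_1 = 0, b_2 = 0.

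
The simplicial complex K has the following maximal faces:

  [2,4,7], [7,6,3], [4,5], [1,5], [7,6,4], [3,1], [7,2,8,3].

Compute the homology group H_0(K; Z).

H_0 ≅ Z.

Order the vertices as 1 < 2 < 3 < 4 < 5 < 6 < 7 < 8. Listing each simplex with vertices in this order, K has dimension 3 with simplices:

  0-simplices (8): [1], [2], [3], [4], [5], [6], [7], [8]
  1-simplices (14): [1,3], [1,5], [2,3], [2,4], [2,7], [2,8], [3,6], [3,7], [3,8], [4,5], [4,6], [4,7], [6,7], [7,8]
  2-simplices (7): [2,3,7], [2,3,8], [2,4,7], [2,7,8], [3,6,7], [3,7,8], [4,6,7]
  3-simplices (1): [2,3,7,8]

so the chain groups are C_0 ≅ Z^8, C_1 ≅ Z^14, C_2 ≅ Z^7, C_3 ≅ Z^1.

The boundary map ∂_1: C_1 → C_0 sends each edge [p,q] (with p < q) to q − p. For instance
  ∂[1,5] = [5] − [1].
This gives a 8×14 integer matrix of rank 7; reducing to Smith normal form yields diagonal entries (1,1,1,1,1,1,1).

∂_2: C_2 → C_1 sends each 2-simplex [p,q,r] to [q,r] − [p,r] + [p,q]. For instance
  ∂[2,3,8] = [3,8] − [2,8] + [2,3],
  ∂[4,6,7] = [6,7] − [4,7] + [4,6].
The 14×7 boundary matrix has rank 6 and Smith normal form diag(1,1,1,1,1,1).

The boundary map ∂_3: C_3 → C_2 sends each 3-simplex σ to the alternating sum Σ_i (−1)^i (σ with its i-th vertex removed). For instance
  ∂[2,3,7,8] = [3,7,8] − [2,7,8] + [2,3,8] − [2,3,7].
This gives a 7×1 integer matrix of rank 1; reducing to Smith normal form yields diagonal entries (1).

From H_k ≅ ker(∂_k) / im(∂_{k+1}) we obtain:

  H_0: rank C_0 − rank ∂_1 = 8 − 7 = 1, and the invariant factors of ∂_1 are all 1, so H_0 ≅ Z.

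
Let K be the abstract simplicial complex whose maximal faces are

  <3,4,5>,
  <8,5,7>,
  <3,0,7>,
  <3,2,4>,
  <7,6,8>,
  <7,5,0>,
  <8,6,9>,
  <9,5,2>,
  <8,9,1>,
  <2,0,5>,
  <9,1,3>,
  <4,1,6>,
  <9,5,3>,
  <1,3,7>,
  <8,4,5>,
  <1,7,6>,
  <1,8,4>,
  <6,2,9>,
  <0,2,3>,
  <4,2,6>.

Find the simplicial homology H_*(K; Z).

H_0 = Z,  H_1 = Z ⊕ Z/2,  H_2 = 0.

We work with the vertex ordering 0 < 1 < 2 < 3 < 4 < 5 < 6 < 7 < 8 < 9. The simplices of K, each written with vertices in increasing order, are:

  0-simplices (10): [0], [1], [2], [3], [4], [5], [6], [7], [8], [9]
  1-simplices (30): (30 of them)
  2-simplices (20): (20 of them)

giving chain groups C_0 ≅ Z^10, C_1 ≅ Z^30, C_2 ≅ Z^20.

The boundary map ∂_1: C_1 → C_0 is given by ∂[p,q] = [q] − [p].
The 10×30 boundary matrix has rank 9 and Smith normal form diag(1,1,1,1,1,1,1,1,1).

∂_2: C_2 → C_1 sends each 2-simplex [p,q,r] to [q,r] − [p,r] + [p,q]. For instance
  ∂[2,4,6] = [4,6] − [2,6] + [2,4],
  ∂[3,4,5] = [4,5] − [3,5] + [3,4].
The resulting 30×20 matrix has rank 20, and its Smith normal form has invariant factors (1,1,1,1,1,1,1,1,1,1,1,1,1,1,1,1,1,1,1,2).

Reading off H_k = ker ∂_k / im ∂_{k+1}:

  H_0: rank C_0 − rank ∂_1 = 10 − 9 = 1, and the invariant factors of ∂_1 are all 1, so H_0 ≅ Z.
  H_1: rank ker ∂_1 − rank ∂_2 = (30 − 9) − 20 = 1, and ∂_2 has invariant factor 2 > 1, so H_1 ≅ Z ⊕ Z/2.
  H_2: rank ker ∂_2 − rank ∂_3 = (20 − 20) − 0 = 0, and there is no ∂_3, so H_2 ≅ 0.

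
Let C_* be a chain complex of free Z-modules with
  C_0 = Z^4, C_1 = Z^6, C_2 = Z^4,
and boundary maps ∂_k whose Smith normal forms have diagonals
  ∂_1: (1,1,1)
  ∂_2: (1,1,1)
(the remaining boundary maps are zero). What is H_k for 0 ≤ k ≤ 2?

H_0 ≅ Z,  H_1 = 0,  H_2 ≅ Z.

H_0: b_0 = 4 − 0 − 3 = 1; torsion from ∂_1 factors > 1: none. So H_0 ≅ Z.
H_1: b_1 = 6 − 3 − 3 = 0; torsion from ∂_2 factors > 1: none. So H_1 ≅ 0.
H_2: b_2 = 4 − 3 − 0 = 1; torsion from ∂_3 factors > 1: none. So H_2 ≅ Z.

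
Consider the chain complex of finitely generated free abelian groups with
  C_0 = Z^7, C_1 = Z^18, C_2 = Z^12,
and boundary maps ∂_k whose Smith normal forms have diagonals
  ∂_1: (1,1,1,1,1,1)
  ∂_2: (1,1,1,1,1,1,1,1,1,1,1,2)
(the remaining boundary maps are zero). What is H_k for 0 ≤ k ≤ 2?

H_0 ≅ Z,  H_1 ≅ Z/2Z,  H_2 = 0.

H_0: b_0 = 7 − 0 − 6 = 1; torsion from ∂_1 factors > 1: none. So H_0 ≅ Z.
H_1: b_1 = 18 − 6 − 12 = 0; torsion from ∂_2 factors > 1: [2]. So H_1 ≅ Z/2Z.
H_2: b_2 = 12 − 12 − 0 = 0; torsion from ∂_3 factors > 1: none. So H_2 ≅ 0.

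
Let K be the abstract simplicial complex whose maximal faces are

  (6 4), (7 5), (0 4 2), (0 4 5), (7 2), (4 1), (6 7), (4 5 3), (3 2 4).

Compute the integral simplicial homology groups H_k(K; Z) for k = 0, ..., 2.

We work with the vertex ordering 0 < 1 < 2 < 3 < 4 < 5 < 6 < 7. The simplices of K, each written with vertices in increasing order, are:

  0-simplices (8): [0], [1], [2], [3], [4], [5], [6], [7]
  1-simplices (13): [0,2], [0,4], [0,5], [1,4], [2,3], [2,4], [2,7], [3,4], [3,5], [4,5], [4,6], [5,7], [6,7]
  2-simplices (4): [0,2,4], [0,4,5], [2,3,4], [3,4,5]

Hence C_0 ≅ Z^8, C_1 ≅ Z^13, C_2 ≅ Z^4.

The boundary map ∂_1: C_1 → C_0 sends each edge [p,q] (with p < q) to q − p.
This gives a 8×13 integer matrix of rank 7; reducing to Smith normal form yields diagonal entries (1,1,1,1,1,1,1).

∂_2: C_2 → C_1 acts by ∂[p,q,r] = [q,r] − [p,r] + [p,q]. For instance
  ∂[0,4,5] = [4,5] − [0,5] + [0,4],
  ∂[3,4,5] = [4,5] − [3,5] + [3,4].
As a 13×4 matrix over Z this has rank 4, with invariant factors (1,1,1,1).

Now H_k = ker ∂_k / im ∂_{k+1}, so:

  H_0: rank C_0 − rank ∂_1 = 8 − 7 = 1, and the invariant factors of ∂_1 are all 1, so H_0 ≅ Z.
  H_1: rank ker ∂_1 − rank ∂_2 = (13 − 7) − 4 = 2, and the invariant factors of ∂_2 are all 1, so H_1 ≅ Z^2.
  H_2: rank ker ∂_2 − rank ∂_3 = (4 − 4) − 0 = 0, and there is no ∂_3, so H_2 ≅ 0.

H_0 = Z,  H_1 = Z^2,  H_2 = 0.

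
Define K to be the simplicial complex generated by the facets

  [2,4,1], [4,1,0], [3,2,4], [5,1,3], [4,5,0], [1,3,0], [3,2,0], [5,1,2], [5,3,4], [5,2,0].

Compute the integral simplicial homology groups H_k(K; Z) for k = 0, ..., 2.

H_0 ≅ Z,  H_1 ≅ Z/2,  H_2 = 0.

Take the total order 0 < 1 < 2 < 3 < 4 < 5 on the vertex set. Then K (dimension 2) consists of the simplices:

  0-simplices (6): [0], [1], [2], [3], [4], [5]
  1-simplices (15): [0,1], [0,2], [0,3], [0,4], [0,5], [1,2], [1,3], [1,4], [1,5], [2,3], [2,4], [2,5], [3,4], [3,5], [4,5]
  2-simplices (10): [0,1,3], [0,1,4], [0,2,3], [0,2,5], [0,4,5], [1,2,4], [1,2,5], [1,3,5], [2,3,4], [3,4,5]

so the chain groups are C_0 ≅ Z^6, C_1 ≅ Z^15, C_2 ≅ Z^10.

Boundary ∂_1: C_1 → C_0 maps an edge to its endpoints' difference, ∂[p,q] = q − p. For instance
  ∂[0,1] = [1] − [0].
This gives a 6×15 integer matrix of rank 5; reducing to Smith normal form yields diagonal entries (1,1,1,1,1).

Boundary ∂_2: C_2 → C_1 sends each 2-simplex [p,q,r] to [q,r] − [p,r] + [p,q]. For instance
  ∂[0,1,3] = [1,3] − [0,3] + [0,1],
  ∂[1,2,4] = [2,4] − [1,4] + [1,2].
The resulting 15×10 matrix has rank 10, and its Smith normal form has invariant factors (1,1,1,1,1,1,1,1,1,2).

Computing H_k = (kernel of ∂_k) / (image of ∂_{k+1}):

  H_0: rank C_0 − rank ∂_1 = 6 − 5 = 1, and the invariant factors of ∂_1 are all 1, so H_0 ≅ Z.
  H_1: rank ker ∂_1 − rank ∂_2 = (15 − 5) − 10 = 0, and ∂_2 has invariant factor 2 > 1, so H_1 ≅ Z/2.
  H_2: rank ker ∂_2 − rank ∂_3 = (10 − 10) − 0 = 0, and there is no ∂_3, so H_2 ≅ 0.

As a check, the Euler characteristic is 6 − 15 + 10 = 1, which agrees with 1 − 0 + 0 = 1.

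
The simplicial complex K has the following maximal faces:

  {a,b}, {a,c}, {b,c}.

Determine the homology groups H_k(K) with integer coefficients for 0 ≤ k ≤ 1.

K has 3 vertices, 3 edges.
rank ∂_0 = 0, rank ∂_1 = 2 ⇒ b_0 = 3 − 0 − 2 = 1; all invariant factors of ∂_1 are 1 so no torsion. So H_0 ≅ Z.
rank ∂_1 = 2, rank ∂_2 = 0 ⇒ b_1 = 3 − 2 − 0 = 1. So H_1 ≅ Z.

H_0 ≅ Z,  H_1 ≅ Z.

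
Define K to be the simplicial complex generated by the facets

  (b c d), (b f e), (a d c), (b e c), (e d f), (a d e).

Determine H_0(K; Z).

H_0 ≅ Z.

Take the total order a < b < c < d < e < f on the vertex set. Then K (dimension 2) consists of the simplices:

  0-simplices (6): a, b, c, d, e, f
  1-simplices (12): ac, ad, ae, bc, bd, be, bf, cd, ce, de, df, ef
  2-simplices (6): acd, ade, bcd, bce, bef, def

Hence C_0 ≅ Z^6, C_1 ≅ Z^12, C_2 ≅ Z^6.

Boundary ∂_1: C_1 → C_0 sends each edge [p,q] (with p < q) to q − p. For instance
  ∂be = e − b.
The 6×12 boundary matrix has rank 5 and Smith normal form diag(1,1,1,1,1).

Boundary ∂_2: C_2 → C_1 sends each 2-simplex [p,q,r] to [q,r] − [p,r] + [p,q]. For instance
  ∂ade = de − ae + ad,
  ∂acd = cd − ad + ac.
The resulting 12×6 matrix has rank 6, and its Smith normal form has invariant factors (1,1,1,1,1,1).

Reading off H_k = ker ∂_k / im ∂_{k+1}:

  H_0: rank C_0 − rank ∂_1 = 6 − 5 = 1, and the invariant factors of ∂_1 are all 1, so H_0 = Z.

(K is a triangulation of the cylinder S^1 x I.)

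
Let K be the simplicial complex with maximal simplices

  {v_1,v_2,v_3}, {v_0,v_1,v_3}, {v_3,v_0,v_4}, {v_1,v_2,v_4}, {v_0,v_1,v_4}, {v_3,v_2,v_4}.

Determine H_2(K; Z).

H_2 = Z.

Fix the vertex order v_0 < v_1 < v_2 < v_3 < v_4 and write every simplex with vertices in increasing order. Then dim K = 2 and the simplices of K are:

  0-simplices (5): [v_0], [v_1], [v_2], [v_3], [v_4]
  1-simplices (9): [v_0,v_1], [v_0,v_3], [v_0,v_4], [v_1,v_2], [v_1,v_3], [v_1,v_4], [v_2,v_3], [v_2,v_4], [v_3,v_4]
  2-simplices (6): [v_0,v_1,v_3], [v_0,v_1,v_4], [v_0,v_3,v_4], [v_1,v_2,v_3], [v_1,v_2,v_4], [v_2,v_3,v_4]

giving chain groups C_0 ≅ Z^5, C_1 ≅ Z^9, C_2 ≅ Z^6.

The boundary map ∂_1: C_1 → C_0 is given by ∂[p,q] = [q] − [p]. For instance
  ∂[v_1,v_3] = [v_3] − [v_1].
The resulting 5×9 matrix has rank 4, and its Smith normal form has invariant factors (1,1,1,1).

Boundary ∂_2: C_2 → C_1 maps a triangle to the signed sum of its edges. For instance
  ∂[v_1,v_2,v_3] = [v_2,v_3] − [v_1,v_3] + [v_1,v_2],
  ∂[v_0,v_1,v_3] = [v_1,v_3] − [v_0,v_3] + [v_0,v_1].
As a 9×6 matrix over Z this has rank 5, with invariant factors (1,1,1,1,1).

Now H_k = ker ∂_k / im ∂_{k+1}, so:

  H_2: rank ker ∂_2 − rank ∂_3 = (6 − 5) − 0 = 1, and there is no ∂_3, so H_2 = Z.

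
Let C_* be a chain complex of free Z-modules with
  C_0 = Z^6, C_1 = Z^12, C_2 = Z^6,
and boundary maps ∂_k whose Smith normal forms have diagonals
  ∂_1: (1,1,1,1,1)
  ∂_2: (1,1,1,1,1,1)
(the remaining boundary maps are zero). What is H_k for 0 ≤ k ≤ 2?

H_0: b_0 = 6 − 0 − 5 = 1; torsion from ∂_1 factors > 1: none. So H_0 ≅ Z.
H_1: b_1 = 12 − 5 − 6 = 1; torsion from ∂_2 factors > 1: none. So H_1 ≅ Z.
H_2: b_2 = 6 − 6 − 0 = 0; torsion from ∂_3 factors > 1: none. So H_2 ≅ 0.

H_0 ≅ Z,  H_1 ≅ Z,  H_2 = 0.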